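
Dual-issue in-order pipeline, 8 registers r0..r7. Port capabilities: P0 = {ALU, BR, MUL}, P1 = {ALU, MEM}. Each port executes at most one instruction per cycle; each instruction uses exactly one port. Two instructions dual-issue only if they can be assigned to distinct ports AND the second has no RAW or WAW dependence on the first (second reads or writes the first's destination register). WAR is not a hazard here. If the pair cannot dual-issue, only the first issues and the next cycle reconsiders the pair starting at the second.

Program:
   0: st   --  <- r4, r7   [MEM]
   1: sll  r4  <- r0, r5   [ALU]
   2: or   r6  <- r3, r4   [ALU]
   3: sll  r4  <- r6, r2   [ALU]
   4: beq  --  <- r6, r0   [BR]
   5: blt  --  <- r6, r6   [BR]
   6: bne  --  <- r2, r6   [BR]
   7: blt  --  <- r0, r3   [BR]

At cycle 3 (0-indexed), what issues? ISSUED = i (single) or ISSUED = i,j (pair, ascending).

ISSUED = 5

[0] i0,i1  st/sll  -- dual
[1] i2  or  -- RAW r6
[2] i3,i4  sll/beq  -- dual
[3] i5  blt  -- no-port BR/BR
[4] i6  bne  -- no-port BR/BR
[5] i7  blt  -- tail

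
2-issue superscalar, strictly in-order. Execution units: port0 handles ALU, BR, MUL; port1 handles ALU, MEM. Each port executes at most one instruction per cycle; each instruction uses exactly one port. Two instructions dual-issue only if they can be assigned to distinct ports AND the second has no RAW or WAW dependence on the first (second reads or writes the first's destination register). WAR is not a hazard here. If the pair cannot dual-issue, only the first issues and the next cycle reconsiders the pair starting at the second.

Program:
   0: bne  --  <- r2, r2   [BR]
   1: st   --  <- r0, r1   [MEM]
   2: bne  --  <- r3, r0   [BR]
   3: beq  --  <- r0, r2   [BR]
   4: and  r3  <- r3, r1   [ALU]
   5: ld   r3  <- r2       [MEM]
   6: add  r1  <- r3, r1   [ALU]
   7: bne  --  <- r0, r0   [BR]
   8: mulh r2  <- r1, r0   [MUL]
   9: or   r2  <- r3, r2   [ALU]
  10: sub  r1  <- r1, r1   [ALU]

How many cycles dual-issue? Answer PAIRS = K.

PAIRS = 4

t=0 i0&i1:bne/st ; 2-wide
t=1 i2:bne ; no-port BR/BR
t=2 i3&i4:beq/and ; 2-wide
t=3 i5:ld ; RAW r3
t=4 i6&i7:add/bne ; 2-wide
t=5 i8:mulh ; RAW+WAW r2
t=6 i9&i10:or/sub ; 2-wide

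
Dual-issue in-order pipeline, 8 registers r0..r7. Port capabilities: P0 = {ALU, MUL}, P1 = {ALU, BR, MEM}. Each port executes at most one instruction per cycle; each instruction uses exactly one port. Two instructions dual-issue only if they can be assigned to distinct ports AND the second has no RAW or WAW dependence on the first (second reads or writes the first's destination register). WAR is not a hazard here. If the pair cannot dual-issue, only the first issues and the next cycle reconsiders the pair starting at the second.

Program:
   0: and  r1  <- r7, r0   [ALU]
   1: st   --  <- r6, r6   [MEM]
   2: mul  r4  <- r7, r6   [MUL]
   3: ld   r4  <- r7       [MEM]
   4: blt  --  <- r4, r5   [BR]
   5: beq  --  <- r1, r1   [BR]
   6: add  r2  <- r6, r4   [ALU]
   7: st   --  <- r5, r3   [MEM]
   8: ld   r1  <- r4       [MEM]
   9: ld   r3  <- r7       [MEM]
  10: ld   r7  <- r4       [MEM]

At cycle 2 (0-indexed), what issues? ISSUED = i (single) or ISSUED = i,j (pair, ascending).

0. and.ALU;st.MEM @i0/i1  | dual
1. mul.MUL @i2  | WAW r4
2. ld.MEM @i3  | no-port MEM/BR
3. blt.BR @i4  | no-port BR/BR
4. beq.BR;add.ALU @i5/i6  | dual
5. st.MEM @i7  | no-port MEM/MEM
6. ld.MEM @i8  | no-port MEM/MEM
7. ld.MEM @i9  | no-port MEM/MEM
8. ld.MEM @i10  | tail

ISSUED = 3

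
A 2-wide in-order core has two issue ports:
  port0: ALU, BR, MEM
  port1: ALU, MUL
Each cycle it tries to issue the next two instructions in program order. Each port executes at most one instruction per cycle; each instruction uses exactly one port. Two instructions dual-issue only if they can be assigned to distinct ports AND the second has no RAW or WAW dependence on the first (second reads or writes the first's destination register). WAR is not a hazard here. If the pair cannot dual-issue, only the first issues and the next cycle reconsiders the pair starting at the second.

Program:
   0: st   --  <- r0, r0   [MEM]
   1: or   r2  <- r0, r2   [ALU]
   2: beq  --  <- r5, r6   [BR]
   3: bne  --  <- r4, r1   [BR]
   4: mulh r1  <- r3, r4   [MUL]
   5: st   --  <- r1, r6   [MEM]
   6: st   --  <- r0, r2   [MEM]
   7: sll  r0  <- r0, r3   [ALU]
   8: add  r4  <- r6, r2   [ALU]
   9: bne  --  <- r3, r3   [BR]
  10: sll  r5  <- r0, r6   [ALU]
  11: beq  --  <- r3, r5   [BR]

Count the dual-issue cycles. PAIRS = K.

PAIRS = 4

c0: i0/i1 st.MEM+or.ALU  dual
c1: i2 beq.BR  no-port BR/BR
c2: i3/i4 bne.BR+mulh.MUL  dual
c3: i5 st.MEM  no-port MEM/MEM
c4: i6/i7 st.MEM+sll.ALU  dual
c5: i8/i9 add.ALU+bne.BR  dual
c6: i10 sll.ALU  RAW r5
c7: i11 beq.BR  tail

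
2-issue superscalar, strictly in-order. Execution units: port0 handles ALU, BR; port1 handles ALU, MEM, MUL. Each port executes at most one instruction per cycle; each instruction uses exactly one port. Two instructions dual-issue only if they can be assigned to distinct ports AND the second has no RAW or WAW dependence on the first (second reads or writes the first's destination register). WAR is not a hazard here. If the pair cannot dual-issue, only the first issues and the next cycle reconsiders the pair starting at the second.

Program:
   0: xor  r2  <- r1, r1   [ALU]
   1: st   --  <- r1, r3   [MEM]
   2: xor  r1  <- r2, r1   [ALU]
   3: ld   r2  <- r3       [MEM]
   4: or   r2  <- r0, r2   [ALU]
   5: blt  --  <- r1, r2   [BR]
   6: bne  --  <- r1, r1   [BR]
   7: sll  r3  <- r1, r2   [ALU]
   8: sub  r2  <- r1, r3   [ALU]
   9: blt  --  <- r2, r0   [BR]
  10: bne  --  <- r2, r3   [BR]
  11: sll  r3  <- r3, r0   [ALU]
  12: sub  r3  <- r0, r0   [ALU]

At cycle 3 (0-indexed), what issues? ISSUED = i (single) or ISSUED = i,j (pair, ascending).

ISSUED = 5

#0 head=0: xor.ALU/st.MEM i0+i1 dual
#1 head=2: xor.ALU/ld.MEM i2+i3 dual
#2 head=4: or.ALU i4 RAW r2
#3 head=5: blt.BR i5 no-port BR/BR
#4 head=6: bne.BR/sll.ALU i6+i7 dual
#5 head=8: sub.ALU i8 RAW r2
#6 head=9: blt.BR i9 no-port BR/BR
#7 head=10: bne.BR/sll.ALU i10+i11 dual
#8 head=12: sub.ALU i12 tail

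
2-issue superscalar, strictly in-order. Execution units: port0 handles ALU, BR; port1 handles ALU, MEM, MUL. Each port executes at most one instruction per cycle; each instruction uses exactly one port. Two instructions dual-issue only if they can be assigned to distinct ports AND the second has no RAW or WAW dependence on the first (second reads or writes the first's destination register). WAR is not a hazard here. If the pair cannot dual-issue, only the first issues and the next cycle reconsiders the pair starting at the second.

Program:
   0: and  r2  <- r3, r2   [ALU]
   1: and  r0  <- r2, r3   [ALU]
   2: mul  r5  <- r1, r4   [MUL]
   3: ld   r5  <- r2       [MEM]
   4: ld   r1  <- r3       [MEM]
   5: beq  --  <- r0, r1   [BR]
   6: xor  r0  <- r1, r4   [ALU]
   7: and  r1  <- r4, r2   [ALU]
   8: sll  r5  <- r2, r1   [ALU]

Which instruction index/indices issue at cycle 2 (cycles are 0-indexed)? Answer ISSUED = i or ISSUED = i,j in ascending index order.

ISSUED = 3

  cy0 -> i0 (and) RAW r2
  cy1 -> i1/i2 (and/mul) dual
  cy2 -> i3 (ld) no-port MEM/MEM
  cy3 -> i4 (ld) RAW r1
  cy4 -> i5/i6 (beq/xor) dual
  cy5 -> i7 (and) RAW r1
  cy6 -> i8 (sll) tail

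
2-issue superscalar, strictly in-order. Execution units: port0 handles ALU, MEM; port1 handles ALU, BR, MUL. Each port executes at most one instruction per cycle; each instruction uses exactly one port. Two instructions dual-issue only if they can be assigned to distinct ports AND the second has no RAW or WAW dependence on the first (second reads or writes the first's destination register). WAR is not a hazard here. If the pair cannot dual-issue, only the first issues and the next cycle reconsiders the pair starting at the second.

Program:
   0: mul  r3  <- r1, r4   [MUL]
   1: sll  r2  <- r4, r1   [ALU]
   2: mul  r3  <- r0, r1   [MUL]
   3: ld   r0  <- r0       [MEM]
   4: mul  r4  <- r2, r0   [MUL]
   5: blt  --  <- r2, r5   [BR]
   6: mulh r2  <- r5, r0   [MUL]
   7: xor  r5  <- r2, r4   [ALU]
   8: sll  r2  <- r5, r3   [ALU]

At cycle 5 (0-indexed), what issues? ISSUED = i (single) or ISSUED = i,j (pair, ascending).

ISSUED = 7

c0: i0&i1 mul/sll  dual
c1: i2&i3 mul/ld  dual
c2: i4 mul  no-port MUL/BR
c3: i5 blt  no-port BR/MUL
c4: i6 mulh  RAW r2
c5: i7 xor  RAW r5
c6: i8 sll  tail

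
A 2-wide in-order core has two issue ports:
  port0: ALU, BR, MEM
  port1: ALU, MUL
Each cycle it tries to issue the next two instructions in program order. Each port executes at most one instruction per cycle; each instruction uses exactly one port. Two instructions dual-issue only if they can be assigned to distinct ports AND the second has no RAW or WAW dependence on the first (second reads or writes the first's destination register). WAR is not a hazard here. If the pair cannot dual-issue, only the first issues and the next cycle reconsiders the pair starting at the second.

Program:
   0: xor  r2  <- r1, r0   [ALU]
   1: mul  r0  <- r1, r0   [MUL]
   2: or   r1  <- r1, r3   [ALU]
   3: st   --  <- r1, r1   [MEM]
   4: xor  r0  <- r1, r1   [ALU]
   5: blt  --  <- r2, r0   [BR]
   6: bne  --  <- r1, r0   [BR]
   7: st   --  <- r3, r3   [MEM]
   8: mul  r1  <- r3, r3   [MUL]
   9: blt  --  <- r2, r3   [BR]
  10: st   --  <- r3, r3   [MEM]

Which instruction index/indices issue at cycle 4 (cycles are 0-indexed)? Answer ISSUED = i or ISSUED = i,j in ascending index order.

t=0 i0&i1:xor mul ; dual
t=1 i2:or ; RAW r1
t=2 i3&i4:st xor ; dual
t=3 i5:blt ; no-port BR/BR
t=4 i6:bne ; no-port BR/MEM
t=5 i7&i8:st mul ; dual
t=6 i9:blt ; no-port BR/MEM
t=7 i10:st ; tail

ISSUED = 6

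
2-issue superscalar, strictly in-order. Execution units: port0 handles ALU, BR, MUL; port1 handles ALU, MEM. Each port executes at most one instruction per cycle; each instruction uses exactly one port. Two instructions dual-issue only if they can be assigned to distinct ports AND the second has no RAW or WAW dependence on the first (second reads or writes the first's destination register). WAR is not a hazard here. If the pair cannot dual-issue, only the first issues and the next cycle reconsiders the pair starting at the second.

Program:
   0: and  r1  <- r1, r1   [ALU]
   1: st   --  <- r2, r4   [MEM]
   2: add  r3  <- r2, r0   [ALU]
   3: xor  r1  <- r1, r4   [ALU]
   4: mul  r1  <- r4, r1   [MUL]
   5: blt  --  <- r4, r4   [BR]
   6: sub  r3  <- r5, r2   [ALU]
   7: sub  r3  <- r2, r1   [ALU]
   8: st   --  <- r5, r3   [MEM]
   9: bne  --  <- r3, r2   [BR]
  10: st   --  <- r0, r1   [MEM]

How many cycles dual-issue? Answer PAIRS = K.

[0] i0+i1  and.ALU/st.MEM  -- 2-wide
[1] i2+i3  add.ALU/xor.ALU  -- 2-wide
[2] i4  mul.MUL  -- no-port MUL/BR
[3] i5+i6  blt.BR/sub.ALU  -- 2-wide
[4] i7  sub.ALU  -- RAW r3
[5] i8+i9  st.MEM/bne.BR  -- 2-wide
[6] i10  st.MEM  -- tail

PAIRS = 4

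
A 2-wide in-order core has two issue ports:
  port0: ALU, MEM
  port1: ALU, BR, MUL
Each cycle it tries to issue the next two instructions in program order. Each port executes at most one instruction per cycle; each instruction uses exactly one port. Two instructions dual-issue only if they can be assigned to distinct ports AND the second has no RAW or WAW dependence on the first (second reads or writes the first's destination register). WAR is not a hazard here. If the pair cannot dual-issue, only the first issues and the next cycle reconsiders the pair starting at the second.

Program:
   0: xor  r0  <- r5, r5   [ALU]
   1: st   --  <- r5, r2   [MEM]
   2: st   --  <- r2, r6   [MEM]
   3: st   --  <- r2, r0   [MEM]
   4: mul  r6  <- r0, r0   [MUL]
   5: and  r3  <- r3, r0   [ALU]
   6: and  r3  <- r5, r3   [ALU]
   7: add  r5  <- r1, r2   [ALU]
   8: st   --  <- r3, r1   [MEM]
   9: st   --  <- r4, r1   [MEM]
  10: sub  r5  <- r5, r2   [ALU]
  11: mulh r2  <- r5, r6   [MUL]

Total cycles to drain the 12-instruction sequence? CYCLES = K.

t=0 i0/i1:xor/st ; pair
t=1 i2:st ; no-port MEM/MEM
t=2 i3/i4:st/mul ; pair
t=3 i5:and ; RAW+WAW r3
t=4 i6/i7:and/add ; pair
t=5 i8:st ; no-port MEM/MEM
t=6 i9/i10:st/sub ; pair
t=7 i11:mulh ; tail

CYCLES = 8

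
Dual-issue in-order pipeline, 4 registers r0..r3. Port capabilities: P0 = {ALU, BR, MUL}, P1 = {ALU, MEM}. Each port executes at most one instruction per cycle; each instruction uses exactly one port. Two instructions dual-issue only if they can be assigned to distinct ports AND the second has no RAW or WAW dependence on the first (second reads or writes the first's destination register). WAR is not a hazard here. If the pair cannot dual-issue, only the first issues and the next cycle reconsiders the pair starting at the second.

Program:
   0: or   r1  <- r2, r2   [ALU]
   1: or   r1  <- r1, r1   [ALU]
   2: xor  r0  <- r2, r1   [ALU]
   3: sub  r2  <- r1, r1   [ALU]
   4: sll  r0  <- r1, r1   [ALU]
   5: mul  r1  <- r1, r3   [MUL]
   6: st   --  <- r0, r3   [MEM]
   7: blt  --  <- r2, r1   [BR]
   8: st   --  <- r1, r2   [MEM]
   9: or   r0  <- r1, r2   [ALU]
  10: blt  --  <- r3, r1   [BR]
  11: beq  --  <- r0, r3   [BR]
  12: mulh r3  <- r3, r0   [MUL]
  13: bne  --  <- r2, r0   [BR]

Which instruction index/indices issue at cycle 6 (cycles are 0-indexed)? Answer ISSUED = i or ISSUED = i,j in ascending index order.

c0: i0 or  RAW+WAW r1
c1: i1 or  RAW r1
c2: i2&i3 xor+sub  pair
c3: i4&i5 sll+mul  pair
c4: i6&i7 st+blt  pair
c5: i8&i9 st+or  pair
c6: i10 blt  no-port BR/BR
c7: i11 beq  no-port BR/MUL
c8: i12 mulh  no-port MUL/BR
c9: i13 bne  tail

ISSUED = 10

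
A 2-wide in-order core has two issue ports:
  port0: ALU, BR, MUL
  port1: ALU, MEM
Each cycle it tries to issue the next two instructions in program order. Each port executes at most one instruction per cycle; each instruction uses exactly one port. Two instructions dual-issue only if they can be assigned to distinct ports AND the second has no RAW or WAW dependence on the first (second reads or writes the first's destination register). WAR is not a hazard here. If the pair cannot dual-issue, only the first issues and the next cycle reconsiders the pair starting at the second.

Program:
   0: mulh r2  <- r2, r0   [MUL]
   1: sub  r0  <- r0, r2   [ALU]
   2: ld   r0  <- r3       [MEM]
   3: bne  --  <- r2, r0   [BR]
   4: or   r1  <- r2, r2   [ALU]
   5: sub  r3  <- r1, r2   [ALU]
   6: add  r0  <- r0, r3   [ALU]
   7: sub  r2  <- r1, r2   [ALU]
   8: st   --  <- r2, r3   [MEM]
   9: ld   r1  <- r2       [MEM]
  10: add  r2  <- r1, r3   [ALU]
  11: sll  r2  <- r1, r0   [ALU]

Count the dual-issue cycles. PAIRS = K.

c0: i0 mulh  RAW r2
c1: i1 sub  WAW r0
c2: i2 ld  RAW r0
c3: i3,i4 bne or  2-wide
c4: i5 sub  RAW r3
c5: i6,i7 add sub  2-wide
c6: i8 st  no-port MEM/MEM
c7: i9 ld  RAW r1
c8: i10 add  WAW r2
c9: i11 sll  tail

PAIRS = 2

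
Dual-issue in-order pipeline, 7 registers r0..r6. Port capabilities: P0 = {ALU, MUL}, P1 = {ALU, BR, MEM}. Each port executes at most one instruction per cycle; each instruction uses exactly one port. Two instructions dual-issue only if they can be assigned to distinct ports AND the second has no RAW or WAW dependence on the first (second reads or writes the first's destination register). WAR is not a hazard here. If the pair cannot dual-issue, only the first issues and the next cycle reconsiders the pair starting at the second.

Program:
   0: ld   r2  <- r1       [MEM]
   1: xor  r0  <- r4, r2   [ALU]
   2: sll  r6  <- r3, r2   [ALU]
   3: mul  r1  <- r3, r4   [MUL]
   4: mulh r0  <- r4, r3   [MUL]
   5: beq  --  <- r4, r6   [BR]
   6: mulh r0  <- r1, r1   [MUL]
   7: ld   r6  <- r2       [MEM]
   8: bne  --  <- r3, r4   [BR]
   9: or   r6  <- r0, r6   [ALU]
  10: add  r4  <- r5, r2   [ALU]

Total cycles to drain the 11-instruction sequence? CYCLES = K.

CYCLES = 7

  cy0 -> i0 (ld) RAW r2
  cy1 -> i1,i2 (xor+sll) 2-wide
  cy2 -> i3 (mul) no-port MUL/MUL
  cy3 -> i4,i5 (mulh+beq) 2-wide
  cy4 -> i6,i7 (mulh+ld) 2-wide
  cy5 -> i8,i9 (bne+or) 2-wide
  cy6 -> i10 (add) tail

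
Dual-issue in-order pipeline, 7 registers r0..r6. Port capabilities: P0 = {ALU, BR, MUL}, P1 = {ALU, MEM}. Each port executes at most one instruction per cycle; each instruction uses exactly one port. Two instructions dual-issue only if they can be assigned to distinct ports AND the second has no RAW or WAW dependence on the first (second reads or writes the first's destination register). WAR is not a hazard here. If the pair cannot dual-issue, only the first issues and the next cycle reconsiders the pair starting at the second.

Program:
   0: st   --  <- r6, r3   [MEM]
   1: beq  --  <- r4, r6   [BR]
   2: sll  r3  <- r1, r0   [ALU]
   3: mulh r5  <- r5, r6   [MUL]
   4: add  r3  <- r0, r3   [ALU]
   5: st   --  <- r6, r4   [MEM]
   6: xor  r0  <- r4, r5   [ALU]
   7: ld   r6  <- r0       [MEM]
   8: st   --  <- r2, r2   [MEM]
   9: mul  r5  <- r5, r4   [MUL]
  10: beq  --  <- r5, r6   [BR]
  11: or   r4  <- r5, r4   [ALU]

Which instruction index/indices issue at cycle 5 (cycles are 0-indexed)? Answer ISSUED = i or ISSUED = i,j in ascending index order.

ISSUED = 8,9

#0 head=0: st.MEM beq.BR i0+i1 2-wide
#1 head=2: sll.ALU mulh.MUL i2+i3 2-wide
#2 head=4: add.ALU st.MEM i4+i5 2-wide
#3 head=6: xor.ALU i6 RAW r0
#4 head=7: ld.MEM i7 no-port MEM/MEM
#5 head=8: st.MEM mul.MUL i8+i9 2-wide
#6 head=10: beq.BR or.ALU i10+i11 2-wide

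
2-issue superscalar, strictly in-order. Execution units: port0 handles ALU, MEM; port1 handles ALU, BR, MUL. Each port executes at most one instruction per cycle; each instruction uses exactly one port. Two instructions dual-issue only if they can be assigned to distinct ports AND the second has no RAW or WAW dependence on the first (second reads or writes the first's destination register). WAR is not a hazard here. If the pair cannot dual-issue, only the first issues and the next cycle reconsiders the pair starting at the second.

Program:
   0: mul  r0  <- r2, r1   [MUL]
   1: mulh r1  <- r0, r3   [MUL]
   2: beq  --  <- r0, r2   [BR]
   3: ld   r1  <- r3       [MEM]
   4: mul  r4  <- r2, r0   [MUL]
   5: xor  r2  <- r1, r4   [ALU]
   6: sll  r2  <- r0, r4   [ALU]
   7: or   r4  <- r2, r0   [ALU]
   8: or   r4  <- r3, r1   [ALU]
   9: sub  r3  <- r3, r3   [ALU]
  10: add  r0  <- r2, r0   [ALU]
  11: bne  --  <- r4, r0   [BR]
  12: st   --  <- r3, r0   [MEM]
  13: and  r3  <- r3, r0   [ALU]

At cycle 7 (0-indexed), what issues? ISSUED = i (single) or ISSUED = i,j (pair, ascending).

c0: i0 mul  no-port MUL/MUL
c1: i1 mulh  no-port MUL/BR
c2: i2&i3 beq ld  dual
c3: i4 mul  RAW r4
c4: i5 xor  WAW r2
c5: i6 sll  RAW r2
c6: i7 or  WAW r4
c7: i8&i9 or sub  dual
c8: i10 add  RAW r0
c9: i11&i12 bne st  dual
c10: i13 and  tail

ISSUED = 8,9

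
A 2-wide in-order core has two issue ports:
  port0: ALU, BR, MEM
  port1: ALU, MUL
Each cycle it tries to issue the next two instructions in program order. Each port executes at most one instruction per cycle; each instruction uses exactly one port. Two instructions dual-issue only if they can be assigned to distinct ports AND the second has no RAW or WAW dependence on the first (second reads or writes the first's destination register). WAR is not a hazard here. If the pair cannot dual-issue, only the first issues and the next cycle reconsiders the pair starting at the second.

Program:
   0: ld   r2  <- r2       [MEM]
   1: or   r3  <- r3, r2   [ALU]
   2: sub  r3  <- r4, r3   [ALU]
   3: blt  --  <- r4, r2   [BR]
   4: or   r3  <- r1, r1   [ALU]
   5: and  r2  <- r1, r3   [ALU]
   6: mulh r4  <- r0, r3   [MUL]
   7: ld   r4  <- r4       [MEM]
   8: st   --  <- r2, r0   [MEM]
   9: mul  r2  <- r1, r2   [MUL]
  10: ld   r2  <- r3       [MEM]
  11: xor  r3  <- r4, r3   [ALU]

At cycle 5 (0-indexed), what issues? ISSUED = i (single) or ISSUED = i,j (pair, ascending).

[0] i0  ld.MEM  -- RAW r2
[1] i1  or.ALU  -- RAW+WAW r3
[2] i2+i3  sub.ALU/blt.BR  -- dual
[3] i4  or.ALU  -- RAW r3
[4] i5+i6  and.ALU/mulh.MUL  -- dual
[5] i7  ld.MEM  -- no-port MEM/MEM
[6] i8+i9  st.MEM/mul.MUL  -- dual
[7] i10+i11  ld.MEM/xor.ALU  -- dual

ISSUED = 7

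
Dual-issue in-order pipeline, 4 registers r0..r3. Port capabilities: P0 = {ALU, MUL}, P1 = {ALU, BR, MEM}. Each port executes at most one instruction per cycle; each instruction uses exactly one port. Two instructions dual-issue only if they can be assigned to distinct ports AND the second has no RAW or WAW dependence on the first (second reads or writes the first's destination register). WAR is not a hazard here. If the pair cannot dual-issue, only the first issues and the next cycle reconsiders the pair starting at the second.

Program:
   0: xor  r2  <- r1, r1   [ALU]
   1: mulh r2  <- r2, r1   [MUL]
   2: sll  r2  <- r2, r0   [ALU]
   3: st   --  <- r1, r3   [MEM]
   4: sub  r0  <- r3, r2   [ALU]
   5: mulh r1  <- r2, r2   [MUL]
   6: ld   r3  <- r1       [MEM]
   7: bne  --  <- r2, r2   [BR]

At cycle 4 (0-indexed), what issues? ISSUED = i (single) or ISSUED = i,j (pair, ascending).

[0] i0  xor.ALU  -- RAW+WAW r2
[1] i1  mulh.MUL  -- RAW+WAW r2
[2] i2+i3  sll.ALU+st.MEM  -- dual
[3] i4+i5  sub.ALU+mulh.MUL  -- dual
[4] i6  ld.MEM  -- no-port MEM/BR
[5] i7  bne.BR  -- tail

ISSUED = 6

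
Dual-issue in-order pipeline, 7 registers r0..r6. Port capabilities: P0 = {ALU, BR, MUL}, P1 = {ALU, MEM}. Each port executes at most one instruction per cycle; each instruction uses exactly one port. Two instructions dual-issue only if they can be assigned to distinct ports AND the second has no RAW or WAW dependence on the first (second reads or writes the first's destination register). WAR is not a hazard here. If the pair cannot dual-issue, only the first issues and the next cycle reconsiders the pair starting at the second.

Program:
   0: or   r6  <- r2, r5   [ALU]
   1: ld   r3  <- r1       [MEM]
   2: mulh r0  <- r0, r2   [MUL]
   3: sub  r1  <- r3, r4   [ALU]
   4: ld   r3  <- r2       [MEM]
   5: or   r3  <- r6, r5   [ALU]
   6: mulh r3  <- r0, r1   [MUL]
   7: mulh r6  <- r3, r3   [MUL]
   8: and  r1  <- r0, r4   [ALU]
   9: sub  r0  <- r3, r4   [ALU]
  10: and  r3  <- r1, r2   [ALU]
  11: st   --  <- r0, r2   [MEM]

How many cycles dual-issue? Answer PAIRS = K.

PAIRS = 4

  cy0 -> i0+i1 (or.ALU/ld.MEM) pair
  cy1 -> i2+i3 (mulh.MUL/sub.ALU) pair
  cy2 -> i4 (ld.MEM) WAW r3
  cy3 -> i5 (or.ALU) WAW r3
  cy4 -> i6 (mulh.MUL) no-port MUL/MUL
  cy5 -> i7+i8 (mulh.MUL/and.ALU) pair
  cy6 -> i9+i10 (sub.ALU/and.ALU) pair
  cy7 -> i11 (st.MEM) tail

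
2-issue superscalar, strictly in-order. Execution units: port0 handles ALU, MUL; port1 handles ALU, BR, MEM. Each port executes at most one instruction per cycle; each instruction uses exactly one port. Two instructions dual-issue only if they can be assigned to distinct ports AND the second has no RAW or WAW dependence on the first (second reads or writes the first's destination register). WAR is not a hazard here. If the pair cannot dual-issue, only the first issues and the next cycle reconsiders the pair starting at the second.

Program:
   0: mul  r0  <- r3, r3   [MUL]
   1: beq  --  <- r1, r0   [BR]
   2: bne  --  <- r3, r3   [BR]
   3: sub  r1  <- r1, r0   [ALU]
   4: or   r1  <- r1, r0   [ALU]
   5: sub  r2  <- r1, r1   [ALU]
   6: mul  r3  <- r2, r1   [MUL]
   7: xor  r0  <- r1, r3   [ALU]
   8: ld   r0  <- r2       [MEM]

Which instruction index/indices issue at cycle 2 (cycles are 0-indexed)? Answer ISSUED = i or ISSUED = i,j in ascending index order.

ISSUED = 2,3

  cy0 -> i0 (mul.MUL) RAW r0
  cy1 -> i1 (beq.BR) no-port BR/BR
  cy2 -> i2&i3 (bne.BR+sub.ALU) pair
  cy3 -> i4 (or.ALU) RAW r1
  cy4 -> i5 (sub.ALU) RAW r2
  cy5 -> i6 (mul.MUL) RAW r3
  cy6 -> i7 (xor.ALU) WAW r0
  cy7 -> i8 (ld.MEM) tail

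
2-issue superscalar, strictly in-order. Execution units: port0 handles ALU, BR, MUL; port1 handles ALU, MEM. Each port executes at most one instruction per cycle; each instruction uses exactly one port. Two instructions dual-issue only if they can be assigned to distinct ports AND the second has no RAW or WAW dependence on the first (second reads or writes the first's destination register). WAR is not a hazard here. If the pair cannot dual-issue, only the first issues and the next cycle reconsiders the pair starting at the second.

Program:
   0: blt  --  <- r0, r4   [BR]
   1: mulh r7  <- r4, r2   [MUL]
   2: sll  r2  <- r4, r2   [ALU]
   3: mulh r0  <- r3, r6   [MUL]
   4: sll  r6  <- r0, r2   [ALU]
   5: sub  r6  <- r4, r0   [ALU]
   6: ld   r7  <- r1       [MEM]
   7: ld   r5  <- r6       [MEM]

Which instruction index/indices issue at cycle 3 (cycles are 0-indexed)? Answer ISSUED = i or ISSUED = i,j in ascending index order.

0. blt @i0  | no-port BR/MUL
1. mulh sll @i1+i2  | 2-wide
2. mulh @i3  | RAW r0
3. sll @i4  | WAW r6
4. sub ld @i5+i6  | 2-wide
5. ld @i7  | tail

ISSUED = 4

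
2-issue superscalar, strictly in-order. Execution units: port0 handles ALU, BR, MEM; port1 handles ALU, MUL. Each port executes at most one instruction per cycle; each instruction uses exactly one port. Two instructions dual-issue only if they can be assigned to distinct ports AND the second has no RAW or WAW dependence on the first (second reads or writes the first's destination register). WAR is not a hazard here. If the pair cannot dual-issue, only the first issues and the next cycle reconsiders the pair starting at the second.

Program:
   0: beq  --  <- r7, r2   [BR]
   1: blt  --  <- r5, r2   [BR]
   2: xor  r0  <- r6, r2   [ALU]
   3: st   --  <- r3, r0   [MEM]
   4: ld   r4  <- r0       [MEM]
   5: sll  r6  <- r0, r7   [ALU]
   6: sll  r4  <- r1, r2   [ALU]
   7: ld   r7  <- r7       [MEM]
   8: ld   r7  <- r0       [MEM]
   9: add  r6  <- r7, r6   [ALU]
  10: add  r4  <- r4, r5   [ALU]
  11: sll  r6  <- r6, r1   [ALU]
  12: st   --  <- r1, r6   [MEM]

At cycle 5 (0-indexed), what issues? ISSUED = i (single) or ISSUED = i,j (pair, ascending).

ISSUED = 8

t=0 i0:beq.BR ; no-port BR/BR
t=1 i1/i2:blt.BR/xor.ALU ; dual
t=2 i3:st.MEM ; no-port MEM/MEM
t=3 i4/i5:ld.MEM/sll.ALU ; dual
t=4 i6/i7:sll.ALU/ld.MEM ; dual
t=5 i8:ld.MEM ; RAW r7
t=6 i9/i10:add.ALU/add.ALU ; dual
t=7 i11:sll.ALU ; RAW r6
t=8 i12:st.MEM ; tail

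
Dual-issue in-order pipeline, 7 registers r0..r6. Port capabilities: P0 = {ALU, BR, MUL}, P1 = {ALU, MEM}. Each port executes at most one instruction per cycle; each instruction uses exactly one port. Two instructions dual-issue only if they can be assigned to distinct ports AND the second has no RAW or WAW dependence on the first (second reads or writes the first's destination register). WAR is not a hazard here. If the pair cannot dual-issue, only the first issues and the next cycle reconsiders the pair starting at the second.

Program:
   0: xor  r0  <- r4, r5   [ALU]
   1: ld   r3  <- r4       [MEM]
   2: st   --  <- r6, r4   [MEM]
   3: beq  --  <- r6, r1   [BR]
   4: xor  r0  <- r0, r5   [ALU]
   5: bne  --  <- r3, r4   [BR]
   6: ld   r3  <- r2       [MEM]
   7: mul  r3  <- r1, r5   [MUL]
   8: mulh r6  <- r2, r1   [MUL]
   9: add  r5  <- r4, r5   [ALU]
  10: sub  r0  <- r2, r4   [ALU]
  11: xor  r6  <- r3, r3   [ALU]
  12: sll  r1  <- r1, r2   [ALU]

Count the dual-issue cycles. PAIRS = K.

#0 head=0: xor.ALU/ld.MEM i0&i1 pair
#1 head=2: st.MEM/beq.BR i2&i3 pair
#2 head=4: xor.ALU/bne.BR i4&i5 pair
#3 head=6: ld.MEM i6 WAW r3
#4 head=7: mul.MUL i7 no-port MUL/MUL
#5 head=8: mulh.MUL/add.ALU i8&i9 pair
#6 head=10: sub.ALU/xor.ALU i10&i11 pair
#7 head=12: sll.ALU i12 tail

PAIRS = 5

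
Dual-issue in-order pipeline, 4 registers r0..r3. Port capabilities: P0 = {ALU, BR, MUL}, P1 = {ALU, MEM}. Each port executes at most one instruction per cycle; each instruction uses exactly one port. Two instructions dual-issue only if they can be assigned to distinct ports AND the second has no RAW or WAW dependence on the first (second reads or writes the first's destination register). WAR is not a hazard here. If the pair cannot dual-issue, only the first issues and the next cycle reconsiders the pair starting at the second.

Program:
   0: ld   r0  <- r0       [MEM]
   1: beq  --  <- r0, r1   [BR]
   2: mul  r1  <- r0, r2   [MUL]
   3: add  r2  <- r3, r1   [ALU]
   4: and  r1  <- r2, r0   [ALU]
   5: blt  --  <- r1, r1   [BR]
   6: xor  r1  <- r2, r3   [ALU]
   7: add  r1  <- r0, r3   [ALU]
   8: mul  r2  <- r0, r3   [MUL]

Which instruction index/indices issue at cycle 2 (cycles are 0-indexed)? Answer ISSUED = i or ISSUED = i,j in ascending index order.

[0] i0  ld.MEM  -- RAW r0
[1] i1  beq.BR  -- no-port BR/MUL
[2] i2  mul.MUL  -- RAW r1
[3] i3  add.ALU  -- RAW r2
[4] i4  and.ALU  -- RAW r1
[5] i5,i6  blt.BR xor.ALU  -- dual
[6] i7,i8  add.ALU mul.MUL  -- dual

ISSUED = 2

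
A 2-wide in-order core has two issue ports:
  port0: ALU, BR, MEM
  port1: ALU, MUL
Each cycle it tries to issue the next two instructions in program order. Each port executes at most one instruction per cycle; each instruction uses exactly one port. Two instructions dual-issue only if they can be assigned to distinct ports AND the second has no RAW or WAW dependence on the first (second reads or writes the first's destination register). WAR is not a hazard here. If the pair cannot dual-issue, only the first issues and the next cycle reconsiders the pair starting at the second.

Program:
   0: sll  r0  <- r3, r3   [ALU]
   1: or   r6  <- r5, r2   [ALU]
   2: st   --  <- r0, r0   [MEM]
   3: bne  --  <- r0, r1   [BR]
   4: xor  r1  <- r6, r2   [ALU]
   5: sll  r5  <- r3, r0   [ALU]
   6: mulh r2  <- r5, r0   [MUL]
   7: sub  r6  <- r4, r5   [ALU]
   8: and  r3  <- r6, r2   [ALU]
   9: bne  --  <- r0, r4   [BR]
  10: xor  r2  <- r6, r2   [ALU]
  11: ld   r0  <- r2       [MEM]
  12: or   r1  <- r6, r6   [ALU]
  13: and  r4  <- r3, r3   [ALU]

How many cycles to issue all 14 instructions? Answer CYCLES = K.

CYCLES = 9

[0] i0&i1  sll.ALU/or.ALU  -- pair
[1] i2  st.MEM  -- no-port MEM/BR
[2] i3&i4  bne.BR/xor.ALU  -- pair
[3] i5  sll.ALU  -- RAW r5
[4] i6&i7  mulh.MUL/sub.ALU  -- pair
[5] i8&i9  and.ALU/bne.BR  -- pair
[6] i10  xor.ALU  -- RAW r2
[7] i11&i12  ld.MEM/or.ALU  -- pair
[8] i13  and.ALU  -- tail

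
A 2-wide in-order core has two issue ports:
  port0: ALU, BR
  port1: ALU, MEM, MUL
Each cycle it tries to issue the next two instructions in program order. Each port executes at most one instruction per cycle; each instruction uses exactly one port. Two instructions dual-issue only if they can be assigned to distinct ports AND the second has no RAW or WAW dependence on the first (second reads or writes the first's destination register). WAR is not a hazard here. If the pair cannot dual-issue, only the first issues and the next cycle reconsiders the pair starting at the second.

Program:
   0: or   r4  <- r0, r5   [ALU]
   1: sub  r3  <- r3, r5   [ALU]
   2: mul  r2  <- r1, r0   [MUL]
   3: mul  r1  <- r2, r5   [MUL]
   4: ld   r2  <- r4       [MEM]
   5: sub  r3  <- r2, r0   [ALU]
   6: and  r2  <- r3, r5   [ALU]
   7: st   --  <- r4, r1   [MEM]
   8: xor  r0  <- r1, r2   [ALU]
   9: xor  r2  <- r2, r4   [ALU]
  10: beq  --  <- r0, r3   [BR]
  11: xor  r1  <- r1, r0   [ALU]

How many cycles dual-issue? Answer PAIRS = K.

  cy0 -> i0/i1 (or+sub) pair
  cy1 -> i2 (mul) no-port MUL/MUL
  cy2 -> i3 (mul) no-port MUL/MEM
  cy3 -> i4 (ld) RAW r2
  cy4 -> i5 (sub) RAW r3
  cy5 -> i6/i7 (and+st) pair
  cy6 -> i8/i9 (xor+xor) pair
  cy7 -> i10/i11 (beq+xor) pair

PAIRS = 4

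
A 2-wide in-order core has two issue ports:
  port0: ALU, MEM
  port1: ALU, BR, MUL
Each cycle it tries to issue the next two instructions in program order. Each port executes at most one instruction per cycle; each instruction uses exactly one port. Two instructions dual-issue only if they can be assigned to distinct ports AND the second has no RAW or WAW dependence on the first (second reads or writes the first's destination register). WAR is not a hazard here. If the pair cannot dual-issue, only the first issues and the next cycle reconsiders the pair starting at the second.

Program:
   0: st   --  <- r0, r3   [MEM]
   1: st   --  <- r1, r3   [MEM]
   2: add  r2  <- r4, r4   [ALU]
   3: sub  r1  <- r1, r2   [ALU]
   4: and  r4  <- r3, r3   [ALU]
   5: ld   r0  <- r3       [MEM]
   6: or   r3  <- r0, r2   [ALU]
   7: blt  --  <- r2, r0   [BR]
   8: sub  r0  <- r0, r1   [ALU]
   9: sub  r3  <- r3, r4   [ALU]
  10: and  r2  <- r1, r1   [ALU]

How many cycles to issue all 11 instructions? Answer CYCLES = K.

CYCLES = 7

c0: i0 st  no-port MEM/MEM
c1: i1+i2 st;add  pair
c2: i3+i4 sub;and  pair
c3: i5 ld  RAW r0
c4: i6+i7 or;blt  pair
c5: i8+i9 sub;sub  pair
c6: i10 and  tail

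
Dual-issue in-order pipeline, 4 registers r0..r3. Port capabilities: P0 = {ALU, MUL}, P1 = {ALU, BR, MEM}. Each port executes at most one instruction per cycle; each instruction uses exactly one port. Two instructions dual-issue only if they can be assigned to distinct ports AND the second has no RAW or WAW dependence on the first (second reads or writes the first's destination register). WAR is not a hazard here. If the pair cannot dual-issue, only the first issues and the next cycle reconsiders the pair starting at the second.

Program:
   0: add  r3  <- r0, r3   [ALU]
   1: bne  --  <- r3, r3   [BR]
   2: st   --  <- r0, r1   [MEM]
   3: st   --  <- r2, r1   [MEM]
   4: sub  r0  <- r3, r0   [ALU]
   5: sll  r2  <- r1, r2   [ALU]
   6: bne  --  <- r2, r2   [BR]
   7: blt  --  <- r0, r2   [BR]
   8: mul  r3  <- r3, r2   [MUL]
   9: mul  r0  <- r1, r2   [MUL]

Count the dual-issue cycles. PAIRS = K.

PAIRS = 2

t=0 i0:add.ALU ; RAW r3
t=1 i1:bne.BR ; no-port BR/MEM
t=2 i2:st.MEM ; no-port MEM/MEM
t=3 i3/i4:st.MEM+sub.ALU ; 2-wide
t=4 i5:sll.ALU ; RAW r2
t=5 i6:bne.BR ; no-port BR/BR
t=6 i7/i8:blt.BR+mul.MUL ; 2-wide
t=7 i9:mul.MUL ; tail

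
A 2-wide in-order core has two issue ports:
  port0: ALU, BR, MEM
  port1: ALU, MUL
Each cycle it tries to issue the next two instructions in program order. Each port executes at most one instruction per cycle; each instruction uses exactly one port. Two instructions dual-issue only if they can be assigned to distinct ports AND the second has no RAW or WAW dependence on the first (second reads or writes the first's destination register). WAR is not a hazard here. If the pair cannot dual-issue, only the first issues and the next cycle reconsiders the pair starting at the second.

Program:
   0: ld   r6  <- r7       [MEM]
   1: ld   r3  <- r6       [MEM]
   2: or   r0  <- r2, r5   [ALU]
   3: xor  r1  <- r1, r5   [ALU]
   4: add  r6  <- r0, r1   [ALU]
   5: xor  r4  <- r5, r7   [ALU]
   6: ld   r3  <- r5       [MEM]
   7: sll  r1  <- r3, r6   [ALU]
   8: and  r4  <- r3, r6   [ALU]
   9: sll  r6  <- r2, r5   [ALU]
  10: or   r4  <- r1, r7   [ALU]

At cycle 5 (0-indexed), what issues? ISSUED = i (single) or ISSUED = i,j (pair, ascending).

ISSUED = 7,8

0. ld.MEM @i0  | no-port MEM/MEM
1. ld.MEM;or.ALU @i1/i2  | pair
2. xor.ALU @i3  | RAW r1
3. add.ALU;xor.ALU @i4/i5  | pair
4. ld.MEM @i6  | RAW r3
5. sll.ALU;and.ALU @i7/i8  | pair
6. sll.ALU;or.ALU @i9/i10  | pair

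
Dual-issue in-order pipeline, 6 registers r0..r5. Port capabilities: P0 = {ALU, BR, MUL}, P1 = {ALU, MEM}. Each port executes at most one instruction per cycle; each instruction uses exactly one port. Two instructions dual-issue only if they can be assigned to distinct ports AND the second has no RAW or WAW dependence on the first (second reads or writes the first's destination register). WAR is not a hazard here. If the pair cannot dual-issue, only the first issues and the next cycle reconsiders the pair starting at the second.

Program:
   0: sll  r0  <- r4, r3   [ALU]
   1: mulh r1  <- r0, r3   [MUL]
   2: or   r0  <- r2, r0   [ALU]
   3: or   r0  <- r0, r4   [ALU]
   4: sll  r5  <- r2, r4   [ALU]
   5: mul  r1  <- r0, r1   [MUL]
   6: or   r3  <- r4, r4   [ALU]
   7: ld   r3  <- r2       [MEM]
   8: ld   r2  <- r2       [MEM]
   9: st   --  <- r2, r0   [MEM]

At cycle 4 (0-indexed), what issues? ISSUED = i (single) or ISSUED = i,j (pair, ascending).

ISSUED = 7

  cy0 -> i0 (sll) RAW r0
  cy1 -> i1+i2 (mulh/or) 2-wide
  cy2 -> i3+i4 (or/sll) 2-wide
  cy3 -> i5+i6 (mul/or) 2-wide
  cy4 -> i7 (ld) no-port MEM/MEM
  cy5 -> i8 (ld) no-port MEM/MEM
  cy6 -> i9 (st) tail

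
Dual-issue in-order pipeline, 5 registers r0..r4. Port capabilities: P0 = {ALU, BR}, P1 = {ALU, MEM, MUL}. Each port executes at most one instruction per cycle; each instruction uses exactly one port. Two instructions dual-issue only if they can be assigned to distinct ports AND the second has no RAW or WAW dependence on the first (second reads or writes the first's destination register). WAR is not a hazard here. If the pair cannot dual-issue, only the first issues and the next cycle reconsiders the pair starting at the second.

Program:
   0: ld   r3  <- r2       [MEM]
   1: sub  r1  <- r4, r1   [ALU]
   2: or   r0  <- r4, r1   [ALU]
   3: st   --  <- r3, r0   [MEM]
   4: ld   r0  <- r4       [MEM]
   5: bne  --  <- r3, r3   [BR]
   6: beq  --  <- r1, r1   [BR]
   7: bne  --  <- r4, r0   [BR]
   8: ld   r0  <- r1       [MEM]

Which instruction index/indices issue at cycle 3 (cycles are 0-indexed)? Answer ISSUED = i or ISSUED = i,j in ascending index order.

ISSUED = 4,5

c0: i0+i1 ld/sub  dual
c1: i2 or  RAW r0
c2: i3 st  no-port MEM/MEM
c3: i4+i5 ld/bne  dual
c4: i6 beq  no-port BR/BR
c5: i7+i8 bne/ld  dual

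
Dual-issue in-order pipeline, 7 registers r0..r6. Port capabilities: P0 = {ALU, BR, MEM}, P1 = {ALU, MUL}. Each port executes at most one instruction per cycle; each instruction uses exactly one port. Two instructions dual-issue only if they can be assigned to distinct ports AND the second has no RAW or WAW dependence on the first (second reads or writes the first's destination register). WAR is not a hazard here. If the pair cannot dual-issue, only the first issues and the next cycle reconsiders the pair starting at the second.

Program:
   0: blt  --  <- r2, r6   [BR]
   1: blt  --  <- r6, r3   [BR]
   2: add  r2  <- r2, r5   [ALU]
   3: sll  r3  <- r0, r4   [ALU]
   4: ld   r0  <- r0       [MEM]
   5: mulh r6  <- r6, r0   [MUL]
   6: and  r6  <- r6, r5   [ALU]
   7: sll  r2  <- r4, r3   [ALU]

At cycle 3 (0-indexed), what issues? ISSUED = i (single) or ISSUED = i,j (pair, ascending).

ISSUED = 5

0. blt @i0  | no-port BR/BR
1. blt add @i1+i2  | pair
2. sll ld @i3+i4  | pair
3. mulh @i5  | RAW+WAW r6
4. and sll @i6+i7  | pair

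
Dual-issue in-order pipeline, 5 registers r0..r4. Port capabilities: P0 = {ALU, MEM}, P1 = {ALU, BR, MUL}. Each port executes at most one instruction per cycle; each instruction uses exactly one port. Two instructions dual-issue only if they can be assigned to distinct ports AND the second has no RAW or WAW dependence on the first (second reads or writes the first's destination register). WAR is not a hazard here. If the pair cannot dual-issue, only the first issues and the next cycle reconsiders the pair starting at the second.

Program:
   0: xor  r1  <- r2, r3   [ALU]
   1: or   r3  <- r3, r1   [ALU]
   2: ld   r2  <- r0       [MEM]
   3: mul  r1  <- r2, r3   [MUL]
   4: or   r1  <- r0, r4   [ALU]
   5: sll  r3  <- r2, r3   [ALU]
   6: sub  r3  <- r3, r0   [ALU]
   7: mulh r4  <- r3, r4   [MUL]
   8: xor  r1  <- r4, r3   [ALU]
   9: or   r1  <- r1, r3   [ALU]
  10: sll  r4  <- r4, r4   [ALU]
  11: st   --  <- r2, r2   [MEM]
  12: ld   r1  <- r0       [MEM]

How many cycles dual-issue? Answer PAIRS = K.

#0 head=0: xor i0 RAW r1
#1 head=1: or/ld i1/i2 dual
#2 head=3: mul i3 WAW r1
#3 head=4: or/sll i4/i5 dual
#4 head=6: sub i6 RAW r3
#5 head=7: mulh i7 RAW r4
#6 head=8: xor i8 RAW+WAW r1
#7 head=9: or/sll i9/i10 dual
#8 head=11: st i11 no-port MEM/MEM
#9 head=12: ld i12 tail

PAIRS = 3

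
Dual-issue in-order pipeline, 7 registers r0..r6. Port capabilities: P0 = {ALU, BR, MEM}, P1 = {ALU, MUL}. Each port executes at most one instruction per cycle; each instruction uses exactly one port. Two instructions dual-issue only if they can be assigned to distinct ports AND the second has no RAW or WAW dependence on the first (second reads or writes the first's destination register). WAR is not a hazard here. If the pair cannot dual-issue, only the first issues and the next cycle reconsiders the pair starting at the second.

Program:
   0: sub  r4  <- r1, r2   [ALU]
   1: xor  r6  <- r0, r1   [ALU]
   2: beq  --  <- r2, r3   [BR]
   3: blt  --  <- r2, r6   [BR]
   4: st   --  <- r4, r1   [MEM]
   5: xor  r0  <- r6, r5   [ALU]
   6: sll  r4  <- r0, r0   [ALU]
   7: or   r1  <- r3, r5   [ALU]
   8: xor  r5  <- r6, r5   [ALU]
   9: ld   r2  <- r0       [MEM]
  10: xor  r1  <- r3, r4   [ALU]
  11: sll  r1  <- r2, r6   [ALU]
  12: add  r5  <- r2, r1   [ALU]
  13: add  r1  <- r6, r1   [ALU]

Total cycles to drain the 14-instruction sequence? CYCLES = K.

CYCLES = 9

#0 head=0: sub.ALU+xor.ALU i0/i1 pair
#1 head=2: beq.BR i2 no-port BR/BR
#2 head=3: blt.BR i3 no-port BR/MEM
#3 head=4: st.MEM+xor.ALU i4/i5 pair
#4 head=6: sll.ALU+or.ALU i6/i7 pair
#5 head=8: xor.ALU+ld.MEM i8/i9 pair
#6 head=10: xor.ALU i10 WAW r1
#7 head=11: sll.ALU i11 RAW r1
#8 head=12: add.ALU+add.ALU i12/i13 pair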